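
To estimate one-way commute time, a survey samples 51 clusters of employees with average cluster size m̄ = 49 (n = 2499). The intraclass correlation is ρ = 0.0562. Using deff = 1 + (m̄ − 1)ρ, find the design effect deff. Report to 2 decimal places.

deff = 1 + (49 − 1)·0.0562 = 1 + 2.6976 = 3.6976.

3.70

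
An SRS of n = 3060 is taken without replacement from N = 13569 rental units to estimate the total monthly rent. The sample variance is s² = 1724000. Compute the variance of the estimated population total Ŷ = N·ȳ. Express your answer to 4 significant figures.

Var(Ŷ) = N²·Var(ȳ) = N²·(1 − n/N)·s²/n.
f = 3060/13569 = 0.22551404; Var(ȳ) = 0.77448596·1724000/3060 = 436.34438.
Var(Ŷ) = 13569² · 436.34438 = 8.033875 × 10^10.

8.034 × 10^10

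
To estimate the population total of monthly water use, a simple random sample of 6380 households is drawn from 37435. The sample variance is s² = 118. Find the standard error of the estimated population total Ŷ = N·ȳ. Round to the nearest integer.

4637

Var(Ŷ) = N²·Var(ȳ) = N²·(1 − n/N)·s²/n.
f = 6380/37435 = 0.17042874; Var(ȳ) = 0.82957126·118/6380 = 0.015343167.
Var(Ŷ) = 37435² · 0.015343167 = 2.1501595 × 10^7.
SE(Ŷ) = √(2.1501595 × 10^7) = 4637.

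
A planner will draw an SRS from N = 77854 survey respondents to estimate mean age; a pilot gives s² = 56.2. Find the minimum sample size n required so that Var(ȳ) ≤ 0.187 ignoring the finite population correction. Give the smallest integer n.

301

Without fpc, n₀ = s²/D = 56.2/0.187 = 300.5348.
Rounding up, n = 301.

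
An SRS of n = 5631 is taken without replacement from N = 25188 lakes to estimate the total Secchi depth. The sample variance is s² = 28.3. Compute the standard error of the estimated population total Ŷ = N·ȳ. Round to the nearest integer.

1573

Var(Ŷ) = N²·Var(ȳ) = N²·(1 − n/N)·s²/n.
f = 5631/25188 = 0.22355884; Var(ȳ) = 0.77644116·28.3/5631 = 0.0039021994.
Var(Ŷ) = 25188² · 0.0039021994 = 2.4756932 × 10^6.
SE(Ŷ) = √(2.4756932 × 10^6) = 1573.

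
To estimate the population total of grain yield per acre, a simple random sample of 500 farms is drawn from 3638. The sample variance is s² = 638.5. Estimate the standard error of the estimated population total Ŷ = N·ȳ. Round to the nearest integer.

3818

Var(Ŷ) = N²·Var(ȳ) = N²·(1 − n/N)·s²/n.
f = 500/3638 = 0.13743815; Var(ȳ) = 0.86256185·638.5/500 = 1.1014915.
Var(Ŷ) = 3638² · 1.1014915 = 1.4578288 × 10^7.
SE(Ŷ) = √(1.4578288 × 10^7) = 3818.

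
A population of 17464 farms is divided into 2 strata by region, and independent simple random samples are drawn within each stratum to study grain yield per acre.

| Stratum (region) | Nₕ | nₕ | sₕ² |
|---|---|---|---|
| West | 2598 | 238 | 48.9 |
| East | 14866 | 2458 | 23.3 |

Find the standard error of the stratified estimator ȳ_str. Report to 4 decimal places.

Var(ȳ_str) = Σₕ Wₕ²(1 − fₕ)sₕ²/nₕ with Wₕ = Nₕ/N, N = 17464.
West: Wₕ = 0.14876317; term = 0.14876317²·(1 − 0.09160893)·48.9/238 = 0.0041304332.
East: Wₕ = 0.85123683; term = 0.85123683²·(1 − 0.16534374)·23.3/2458 = 0.0057330075.
Sum = 0.0098634407.
SE = √(0.0098634407) = 0.0993.

0.0993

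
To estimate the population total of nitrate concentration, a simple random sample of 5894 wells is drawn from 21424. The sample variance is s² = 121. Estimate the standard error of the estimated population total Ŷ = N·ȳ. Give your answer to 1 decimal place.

2613.5

Var(Ŷ) = N²·Var(ȳ) = N²·(1 − n/N)·s²/n.
f = 5894/21424 = 0.27511202; Var(ȳ) = 0.72488798·121/5894 = 0.01488148.
Var(Ŷ) = 21424² · 0.01488148 = 6.8304174 × 10^6.
SE(Ŷ) = √(6.8304174 × 10^6) = 2613.5.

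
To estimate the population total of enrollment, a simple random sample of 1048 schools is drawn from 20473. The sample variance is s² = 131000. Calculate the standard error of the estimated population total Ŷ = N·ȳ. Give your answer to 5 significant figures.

Var(Ŷ) = N²·Var(ȳ) = N²·(1 − n/N)·s²/n.
f = 1048/20473 = 0.05118937; Var(ȳ) = 0.94881063·131000/1048 = 118.60133.
Var(Ŷ) = 20473² · 118.60133 = 4.9711004 × 10^10.
SE(Ŷ) = √(4.9711004 × 10^10) = 222960.

222960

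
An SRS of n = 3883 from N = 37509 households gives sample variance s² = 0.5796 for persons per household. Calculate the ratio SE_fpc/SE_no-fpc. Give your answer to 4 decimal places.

0.9468

f = n/N = 3883/37509 = 0.10352182.
SE_no-fpc = √(s²/n) = 0.012217448; SE_fpc = √((1−f)s²/n) = 0.011567789.
Ratio = √(1−f) = 0.94682532.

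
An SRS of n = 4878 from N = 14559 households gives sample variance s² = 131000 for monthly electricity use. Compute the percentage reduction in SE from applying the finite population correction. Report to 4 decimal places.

f = n/N = 4878/14559 = 0.33505048.
SE_no-fpc = √(s²/n) = 5.1822069; SE_fpc = √((1−f)s²/n) = 4.2258014.
Ratio = √(1−f) = 0.81544437. Reduction = 100·(1 − 0.81544437) = 18.4556%.

18.4556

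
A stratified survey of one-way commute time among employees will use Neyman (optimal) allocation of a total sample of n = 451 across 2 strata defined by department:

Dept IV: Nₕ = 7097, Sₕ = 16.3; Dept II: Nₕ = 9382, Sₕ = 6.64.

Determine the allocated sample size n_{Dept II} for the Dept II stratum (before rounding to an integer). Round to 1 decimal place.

157.9

Neyman allocation: nₕ = n·NₕSₕ / Σⱼ NⱼSⱼ.
Σ NⱼSⱼ = 7097·16.3 + 9382·6.64 = 177977.58.
n_{Dept II} = 451·9382·6.64 / 177977.58 = 157.9.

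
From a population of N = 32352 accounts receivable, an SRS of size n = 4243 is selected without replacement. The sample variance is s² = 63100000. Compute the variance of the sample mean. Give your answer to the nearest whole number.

12921

Under SRS without replacement, Var(ȳ) = (1 − f)·s²/n with f = n/N = 4243/32352 = 0.13115109.
Var(ȳ) = (1 − 0.13115109)·63100000/4243 = 0.86884891·14871.553 = 12921.133.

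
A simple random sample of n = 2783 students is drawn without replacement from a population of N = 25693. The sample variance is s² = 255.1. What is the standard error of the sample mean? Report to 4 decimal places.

0.2859

Under SRS without replacement, Var(ȳ) = (1 − f)·s²/n with f = n/N = 2783/25693 = 0.10831744.
Var(ȳ) = (1 − 0.10831744)·255.1/2783 = 0.89168256·0.091663672 = 0.081734898.
SE(ȳ) = √(0.081734898) = 0.2859.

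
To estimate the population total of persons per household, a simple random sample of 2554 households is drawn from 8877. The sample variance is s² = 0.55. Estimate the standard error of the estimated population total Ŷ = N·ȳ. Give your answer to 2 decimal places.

109.94

Var(Ŷ) = N²·Var(ȳ) = N²·(1 − n/N)·s²/n.
f = 2554/8877 = 0.28770981; Var(ȳ) = 0.71229019·0.55/2554 = 1.533906 × 10^-4.
Var(Ŷ) = 8877² · (1.533906 × 10^-4) = 12087.352.
SE(Ŷ) = √(12087.352) = 109.94.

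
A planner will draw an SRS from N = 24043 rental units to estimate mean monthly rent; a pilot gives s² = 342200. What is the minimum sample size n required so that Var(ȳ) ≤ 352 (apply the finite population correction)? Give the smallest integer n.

Without fpc, n₀ = s²/D = 342200/352 = 972.1591.
With fpc, (1 − n/N)·s²/n ≤ D requires n ≥ n₀/(1 + n₀/N) = 972.1591/(1 + 972.1591/24043) = 934.3783.
Rounding up, n = 935.

935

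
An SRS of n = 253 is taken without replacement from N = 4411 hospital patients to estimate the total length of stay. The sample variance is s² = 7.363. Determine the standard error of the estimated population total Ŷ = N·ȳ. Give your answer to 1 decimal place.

Var(Ŷ) = N²·Var(ȳ) = N²·(1 − n/N)·s²/n.
f = 253/4411 = 0.05735661; Var(ȳ) = 0.94264339·7.363/253 = 0.027433531.
Var(Ŷ) = 4411² · 0.027433531 = 533772.05.
SE(Ŷ) = √(533772.05) = 730.6.

730.6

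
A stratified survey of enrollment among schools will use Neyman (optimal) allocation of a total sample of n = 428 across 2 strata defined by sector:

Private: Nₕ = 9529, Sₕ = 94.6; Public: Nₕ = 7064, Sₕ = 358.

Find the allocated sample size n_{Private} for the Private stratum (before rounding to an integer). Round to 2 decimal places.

Neyman allocation: nₕ = n·NₕSₕ / Σⱼ NⱼSⱼ.
Σ NⱼSⱼ = 9529·94.6 + 7064·358 = 3.4303554 × 10^6.
n_{Private} = 428·9529·94.6 / (3.4303554 × 10^6) = 112.47.

112.47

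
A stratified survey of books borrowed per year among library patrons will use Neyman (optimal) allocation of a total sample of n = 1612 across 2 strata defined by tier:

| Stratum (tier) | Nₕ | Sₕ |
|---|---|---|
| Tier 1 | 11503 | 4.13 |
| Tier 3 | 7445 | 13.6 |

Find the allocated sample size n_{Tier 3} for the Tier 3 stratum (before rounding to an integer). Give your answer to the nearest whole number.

Neyman allocation: nₕ = n·NₕSₕ / Σⱼ NⱼSⱼ.
Σ NⱼSⱼ = 11503·4.13 + 7445·13.6 = 148759.39.
n_{Tier 3} = 1612·7445·13.6 / 148759.39 = 1097.

1097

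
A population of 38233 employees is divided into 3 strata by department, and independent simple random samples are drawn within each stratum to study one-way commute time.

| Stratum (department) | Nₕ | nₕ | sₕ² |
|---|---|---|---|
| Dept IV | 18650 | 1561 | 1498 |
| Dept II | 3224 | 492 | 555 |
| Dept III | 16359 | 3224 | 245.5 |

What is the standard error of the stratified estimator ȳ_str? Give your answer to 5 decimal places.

0.47668

Var(ȳ_str) = Σₕ Wₕ²(1 − fₕ)sₕ²/nₕ with Wₕ = Nₕ/N, N = 38233.
Dept IV: Wₕ = 0.48779850; term = 0.48779850²·(1 − 0.08369973)·1498/1561 = 0.20923178.
Dept II: Wₕ = 0.08432506; term = 0.08432506²·(1 − 0.15260546)·555/492 = 0.00679715.
Dept III: Wₕ = 0.42787644; term = 0.42787644²·(1 − 0.19707806)·245.5/3224 = 0.011193516.
Sum = 0.22722245.
SE = √(0.22722245) = 0.47668.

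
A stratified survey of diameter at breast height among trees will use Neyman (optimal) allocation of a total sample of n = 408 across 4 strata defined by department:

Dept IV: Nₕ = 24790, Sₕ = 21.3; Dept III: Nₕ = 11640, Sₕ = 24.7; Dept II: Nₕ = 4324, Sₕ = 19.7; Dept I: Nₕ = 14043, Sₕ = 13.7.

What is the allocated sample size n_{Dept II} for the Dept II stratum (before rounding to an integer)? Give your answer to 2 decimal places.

Neyman allocation: nₕ = n·NₕSₕ / Σⱼ NⱼSⱼ.
Σ NⱼSⱼ = 24790·21.3 + 11640·24.7 + 4324·19.7 + 14043·13.7 = 1.0931069 × 10^6.
n_{Dept II} = 408·4324·19.7 / (1.0931069 × 10^6) = 31.79.

31.79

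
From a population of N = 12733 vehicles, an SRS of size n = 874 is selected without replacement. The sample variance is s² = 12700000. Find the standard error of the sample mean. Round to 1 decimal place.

116.3

Under SRS without replacement, Var(ȳ) = (1 − f)·s²/n with f = n/N = 874/12733 = 0.06864054.
Var(ȳ) = (1 − 0.06864054)·12700000/874 = 0.93135946·14530.892 = 13533.484.
SE(ȳ) = √(13533.484) = 116.3.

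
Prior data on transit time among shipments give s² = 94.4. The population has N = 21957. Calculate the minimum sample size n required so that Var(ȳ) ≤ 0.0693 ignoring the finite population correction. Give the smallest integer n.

Without fpc, n₀ = s²/D = 94.4/0.0693 = 1362.1934.
Rounding up, n = 1363.

1363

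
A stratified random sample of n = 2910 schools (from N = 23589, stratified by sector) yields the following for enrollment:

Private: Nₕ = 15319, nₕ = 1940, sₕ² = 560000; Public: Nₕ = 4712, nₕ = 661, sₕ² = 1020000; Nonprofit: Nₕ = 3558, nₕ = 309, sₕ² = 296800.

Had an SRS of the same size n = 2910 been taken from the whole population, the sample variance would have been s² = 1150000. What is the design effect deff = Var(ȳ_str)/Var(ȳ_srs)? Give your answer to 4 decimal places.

Var(ȳ_str) = Σ Wₕ²(1−fₕ)sₕ²/nₕ with Wₕ = Nₕ/23589:
  Private: (15319/23589)²·(1−1940/15319)·560000/1940 = 106.32155
  Public: (4712/23589)²·(1−661/4712)·1020000/661 = 52.935519
  Nonprofit: (3558/23589)²·(1−309/3558)·296800/309 = 19.954553
  → Var(ȳ_str) = 179.21162.
Var(ȳ_srs) = (1 − 2910/23589)·1150000/2910 = 346.43747.
deff = 179.21162 / 346.43747 = 0.5173.

0.5173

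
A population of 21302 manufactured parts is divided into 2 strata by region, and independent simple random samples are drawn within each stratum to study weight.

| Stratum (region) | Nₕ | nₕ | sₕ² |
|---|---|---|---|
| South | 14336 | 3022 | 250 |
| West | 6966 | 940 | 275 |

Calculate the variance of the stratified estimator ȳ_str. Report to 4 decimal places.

Var(ȳ_str) = Σₕ Wₕ²(1 − fₕ)sₕ²/nₕ with Wₕ = Nₕ/N, N = 21302.
South: Wₕ = 0.67298845; term = 0.67298845²·(1 − 0.21079799)·250/3022 = 0.029569839.
West: Wₕ = 0.32701155; term = 0.32701155²·(1 − 0.13494114)·275/940 = 0.027063046.
Sum = 0.056632885.

0.0566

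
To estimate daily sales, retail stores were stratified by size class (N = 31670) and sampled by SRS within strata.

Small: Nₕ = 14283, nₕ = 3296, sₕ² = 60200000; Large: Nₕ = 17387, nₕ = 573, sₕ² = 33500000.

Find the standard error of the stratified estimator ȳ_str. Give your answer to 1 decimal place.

141.1

Var(ȳ_str) = Σₕ Wₕ²(1 − fₕ)sₕ²/nₕ with Wₕ = Nₕ/N, N = 31670.
Small: Wₕ = 0.45099463; term = 0.45099463²·(1 − 0.23076385)·60200000/3296 = 2857.6677.
Large: Wₕ = 0.54900537; term = 0.54900537²·(1 − 0.03295566)·33500000/573 = 17040.791.
Sum = 19898.459.
SE = √(19898.459) = 141.1.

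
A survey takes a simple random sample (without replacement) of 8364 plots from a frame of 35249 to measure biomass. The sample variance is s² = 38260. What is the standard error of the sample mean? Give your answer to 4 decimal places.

1.8679

Under SRS without replacement, Var(ȳ) = (1 − f)·s²/n with f = n/N = 8364/35249 = 0.23728333.
Var(ȳ) = (1 − 0.23728333)·38260/8364 = 0.76271667·4.5743663 = 3.4889455.
SE(ȳ) = √(3.4889455) = 1.8679.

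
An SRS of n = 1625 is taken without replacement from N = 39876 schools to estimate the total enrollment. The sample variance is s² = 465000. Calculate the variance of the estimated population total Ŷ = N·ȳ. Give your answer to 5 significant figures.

4.3647 × 10^11

Var(Ŷ) = N²·Var(ȳ) = N²·(1 − n/N)·s²/n.
f = 1625/39876 = 0.04075133; Var(ȳ) = 0.95924867·465000/1625 = 274.4927.
Var(Ŷ) = 39876² · 274.4927 = 4.3646957 × 10^11.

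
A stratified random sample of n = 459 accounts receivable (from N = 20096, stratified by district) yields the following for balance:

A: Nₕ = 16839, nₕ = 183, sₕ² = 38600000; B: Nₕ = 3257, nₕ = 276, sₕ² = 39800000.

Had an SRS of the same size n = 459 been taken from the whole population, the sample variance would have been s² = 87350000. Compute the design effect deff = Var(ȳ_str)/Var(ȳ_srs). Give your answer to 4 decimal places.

Var(ȳ_str) = Σ Wₕ²(1−fₕ)sₕ²/nₕ with Wₕ = Nₕ/20096:
  A: (16839/20096)²·(1−183/16839)·38600000/183 = 146488.65
  B: (3257/20096)²·(1−276/3257)·39800000/276 = 3466.8454
  → Var(ȳ_str) = 149955.5.
Var(ȳ_srs) = (1 − 459/20096)·87350000/459 = 185958.37.
deff = 149955.5 / 185958.37 = 0.8064.

0.8064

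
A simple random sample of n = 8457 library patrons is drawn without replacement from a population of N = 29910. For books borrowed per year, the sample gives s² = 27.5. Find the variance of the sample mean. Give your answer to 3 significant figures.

Under SRS without replacement, Var(ȳ) = (1 − f)·s²/n with f = n/N = 8457/29910 = 0.28274824.
Var(ȳ) = (1 − 0.28274824)·27.5/8457 = 0.71725176·0.0032517441 = 0.0023323192.

0.00233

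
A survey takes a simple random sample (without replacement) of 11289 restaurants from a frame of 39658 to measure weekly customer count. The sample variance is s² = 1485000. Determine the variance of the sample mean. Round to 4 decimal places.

Under SRS without replacement, Var(ȳ) = (1 − f)·s²/n with f = n/N = 11289/39658 = 0.28465883.
Var(ȳ) = (1 − 0.28465883)·1485000/11289 = 0.71534117·131.54398 = 94.098825.

94.0988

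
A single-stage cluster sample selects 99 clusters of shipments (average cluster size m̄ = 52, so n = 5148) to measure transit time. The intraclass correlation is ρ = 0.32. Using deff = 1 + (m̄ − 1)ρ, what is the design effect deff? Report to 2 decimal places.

deff = 1 + (52 − 1)·0.32 = 1 + 16.32 = 17.32.

17.32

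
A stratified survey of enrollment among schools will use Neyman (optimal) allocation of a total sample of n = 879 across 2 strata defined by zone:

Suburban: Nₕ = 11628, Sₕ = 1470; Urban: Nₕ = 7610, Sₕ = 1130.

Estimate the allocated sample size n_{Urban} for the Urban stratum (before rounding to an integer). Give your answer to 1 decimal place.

Neyman allocation: nₕ = n·NₕSₕ / Σⱼ NⱼSⱼ.
Σ NⱼSⱼ = 11628·1470 + 7610·1130 = 2.569246 × 10^7.
n_{Urban} = 879·7610·1130 / (2.569246 × 10^7) = 294.2.

294.2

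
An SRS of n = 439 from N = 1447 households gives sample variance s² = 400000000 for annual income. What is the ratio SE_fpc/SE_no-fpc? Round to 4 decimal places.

0.8346

f = n/N = 439/1447 = 0.30338632.
SE_no-fpc = √(s²/n) = 954.54792; SE_fpc = √((1−f)s²/n) = 796.69802.
Ratio = √(1−f) = 0.83463386.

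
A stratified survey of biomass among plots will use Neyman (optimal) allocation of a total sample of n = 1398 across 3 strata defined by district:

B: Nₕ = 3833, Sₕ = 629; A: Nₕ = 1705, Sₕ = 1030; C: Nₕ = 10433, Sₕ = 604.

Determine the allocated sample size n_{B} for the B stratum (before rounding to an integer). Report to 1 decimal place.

322.0

Neyman allocation: nₕ = n·NₕSₕ / Σⱼ NⱼSⱼ.
Σ NⱼSⱼ = 3833·629 + 1705·1030 + 10433·604 = 1.0468639 × 10^7.
n_{B} = 1398·3833·629 / (1.0468639 × 10^7) = 322.0.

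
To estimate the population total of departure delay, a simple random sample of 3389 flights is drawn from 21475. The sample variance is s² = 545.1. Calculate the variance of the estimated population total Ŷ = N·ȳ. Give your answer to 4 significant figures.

Var(Ŷ) = N²·Var(ȳ) = N²·(1 − n/N)·s²/n.
f = 3389/21475 = 0.15781141; Var(ȳ) = 0.84218859·545.1/3389 = 0.1354609.
Var(Ŷ) = 21475² · 0.1354609 = 6.2471265 × 10^7.

6.247 × 10^7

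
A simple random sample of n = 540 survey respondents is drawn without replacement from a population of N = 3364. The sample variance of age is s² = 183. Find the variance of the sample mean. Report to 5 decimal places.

Under SRS without replacement, Var(ȳ) = (1 − f)·s²/n with f = n/N = 540/3364 = 0.16052319.
Var(ȳ) = (1 − 0.16052319)·183/540 = 0.83947681·0.33888889 = 0.28448936.

0.28449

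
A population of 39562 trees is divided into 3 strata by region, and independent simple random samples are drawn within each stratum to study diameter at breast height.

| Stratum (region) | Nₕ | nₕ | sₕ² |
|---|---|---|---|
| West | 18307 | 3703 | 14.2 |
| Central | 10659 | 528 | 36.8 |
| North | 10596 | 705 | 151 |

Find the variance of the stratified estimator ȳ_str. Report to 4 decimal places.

0.0198

Var(ȳ_str) = Σₕ Wₕ²(1 − fₕ)sₕ²/nₕ with Wₕ = Nₕ/N, N = 39562.
West: Wₕ = 0.46274203; term = 0.46274203²·(1 − 0.20227235)·14.2/3703 = 6.55039 × 10^-4.
Central: Wₕ = 0.26942521; term = 0.26942521²·(1 − 0.04953560)·36.8/528 = 0.0048086835.
North: Wₕ = 0.26783277; term = 0.26783277²·(1 − 0.06653454)·151/705 = 0.014342125.
Sum = 0.019805848.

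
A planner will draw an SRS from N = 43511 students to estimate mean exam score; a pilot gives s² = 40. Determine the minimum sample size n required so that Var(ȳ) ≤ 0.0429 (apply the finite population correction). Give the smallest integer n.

913

Without fpc, n₀ = s²/D = 40/0.0429 = 932.4009.
With fpc, (1 − n/N)·s²/n ≤ D requires n ≥ n₀/(1 + n₀/N) = 932.4009/(1 + 932.4009/43511) = 912.8396.
Rounding up, n = 913.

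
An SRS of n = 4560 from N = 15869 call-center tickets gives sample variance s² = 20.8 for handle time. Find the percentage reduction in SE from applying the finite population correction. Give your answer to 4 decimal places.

15.5816

f = n/N = 4560/15869 = 0.28735270.
SE_no-fpc = √(s²/n) = 0.067538163; SE_fpc = √((1−f)s²/n) = 0.057014664.
Ratio = √(1−f) = 0.84418440. Reduction = 100·(1 − 0.84418440) = 15.5816%.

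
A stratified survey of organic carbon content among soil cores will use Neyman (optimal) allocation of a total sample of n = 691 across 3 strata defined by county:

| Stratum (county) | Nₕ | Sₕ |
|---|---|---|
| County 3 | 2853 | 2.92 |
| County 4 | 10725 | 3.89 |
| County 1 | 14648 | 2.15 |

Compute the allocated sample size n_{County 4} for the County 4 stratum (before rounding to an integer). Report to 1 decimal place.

353.5

Neyman allocation: nₕ = n·NₕSₕ / Σⱼ NⱼSⱼ.
Σ NⱼSⱼ = 2853·2.92 + 10725·3.89 + 14648·2.15 = 81544.21.
n_{County 4} = 691·10725·3.89 / 81544.21 = 353.5.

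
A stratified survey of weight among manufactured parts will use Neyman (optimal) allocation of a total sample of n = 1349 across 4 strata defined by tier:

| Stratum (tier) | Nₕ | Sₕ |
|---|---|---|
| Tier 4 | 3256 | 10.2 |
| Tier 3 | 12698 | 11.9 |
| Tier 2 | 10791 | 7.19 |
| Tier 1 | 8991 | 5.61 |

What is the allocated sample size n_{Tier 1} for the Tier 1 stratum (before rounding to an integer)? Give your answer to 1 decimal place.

Neyman allocation: nₕ = n·NₕSₕ / Σⱼ NⱼSⱼ.
Σ NⱼSⱼ = 3256·10.2 + 12698·11.9 + 10791·7.19 + 8991·5.61 = 312344.2.
n_{Tier 1} = 1349·8991·5.61 / 312344.2 = 217.8.

217.8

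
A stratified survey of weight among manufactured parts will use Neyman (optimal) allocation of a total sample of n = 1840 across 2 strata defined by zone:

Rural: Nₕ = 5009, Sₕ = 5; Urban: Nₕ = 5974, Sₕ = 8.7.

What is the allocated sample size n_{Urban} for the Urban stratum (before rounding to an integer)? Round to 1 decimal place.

1241.7

Neyman allocation: nₕ = n·NₕSₕ / Σⱼ NⱼSⱼ.
Σ NⱼSⱼ = 5009·5 + 5974·8.7 = 77018.8.
n_{Urban} = 1840·5974·8.7 / 77018.8 = 1241.7.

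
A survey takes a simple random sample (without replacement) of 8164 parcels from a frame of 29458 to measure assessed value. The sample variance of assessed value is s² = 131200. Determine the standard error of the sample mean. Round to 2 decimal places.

3.41

Under SRS without replacement, Var(ȳ) = (1 − f)·s²/n with f = n/N = 8164/29458 = 0.27714034.
Var(ȳ) = (1 − 0.27714034)·131200/8164 = 0.72285966·16.070554 = 11.616755.
SE(ȳ) = √(11.616755) = 3.41.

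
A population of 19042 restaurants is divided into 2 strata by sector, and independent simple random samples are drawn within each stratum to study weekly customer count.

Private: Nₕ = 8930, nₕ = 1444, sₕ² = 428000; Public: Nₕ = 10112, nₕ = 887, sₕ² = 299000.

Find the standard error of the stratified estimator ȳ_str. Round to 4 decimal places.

11.8898

Var(ȳ_str) = Σₕ Wₕ²(1 − fₕ)sₕ²/nₕ with Wₕ = Nₕ/N, N = 19042.
Private: Wₕ = 0.46896334; term = 0.46896334²·(1 − 0.16170213)·428000/1444 = 54.64529.
Public: Wₕ = 0.53103666; term = 0.53103666²·(1 − 0.08771756)·299000/887 = 86.721321.
Sum = 141.36661.
SE = √(141.36661) = 11.8898.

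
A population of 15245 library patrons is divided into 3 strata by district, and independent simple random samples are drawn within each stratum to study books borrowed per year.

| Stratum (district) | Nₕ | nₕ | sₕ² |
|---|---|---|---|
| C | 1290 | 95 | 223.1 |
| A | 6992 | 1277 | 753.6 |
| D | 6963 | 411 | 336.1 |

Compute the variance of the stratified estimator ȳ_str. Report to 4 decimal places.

0.2776

Var(ȳ_str) = Σₕ Wₕ²(1 − fₕ)sₕ²/nₕ with Wₕ = Nₕ/N, N = 15245.
C: Wₕ = 0.08461791; term = 0.08461791²·(1 − 0.07364341)·223.1/95 = 0.015576817.
A: Wₕ = 0.45864218; term = 0.45864218²·(1 − 0.18263730)·753.6/1277 = 0.10146419.
D: Wₕ = 0.45673991; term = 0.45673991²·(1 − 0.05902628)·336.1/411 = 0.16052479.
Sum = 0.2775658.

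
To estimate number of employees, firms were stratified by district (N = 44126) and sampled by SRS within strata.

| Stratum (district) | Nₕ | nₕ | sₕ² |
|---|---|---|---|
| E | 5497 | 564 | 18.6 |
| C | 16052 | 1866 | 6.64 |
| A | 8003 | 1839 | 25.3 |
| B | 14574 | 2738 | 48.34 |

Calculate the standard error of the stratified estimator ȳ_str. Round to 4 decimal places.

Var(ȳ_str) = Σₕ Wₕ²(1 − fₕ)sₕ²/nₕ with Wₕ = Nₕ/N, N = 44126.
E: Wₕ = 0.12457508; term = 0.12457508²·(1 − 0.10260142)·18.6/564 = 4.5928427 × 10^-4.
C: Wₕ = 0.36377646; term = 0.36377646²·(1 − 0.11624720)·6.64/1866 = 4.1615625 × 10^-4.
A: Wₕ = 0.18136699; term = 0.18136699²·(1 − 0.22978883)·25.3/1839 = 3.4855002 × 10^-4.
B: Wₕ = 0.33028147; term = 0.33028147²·(1 − 0.18786881)·48.34/2738 = 0.0015641118.
Sum = 0.0027881023.
SE = √(0.0027881023) = 0.0528.

0.0528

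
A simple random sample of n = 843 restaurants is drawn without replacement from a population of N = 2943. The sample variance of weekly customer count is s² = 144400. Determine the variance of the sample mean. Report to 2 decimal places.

122.23

Under SRS without replacement, Var(ȳ) = (1 − f)·s²/n with f = n/N = 843/2943 = 0.28644241.
Var(ȳ) = (1 − 0.28644241)·144400/843 = 0.71355759·171.293 = 122.22742.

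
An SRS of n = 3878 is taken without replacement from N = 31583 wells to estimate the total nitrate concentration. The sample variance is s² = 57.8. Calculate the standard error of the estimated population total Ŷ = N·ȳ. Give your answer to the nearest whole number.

3611

Var(Ŷ) = N²·Var(ȳ) = N²·(1 − n/N)·s²/n.
f = 3878/31583 = 0.12278758; Var(ȳ) = 0.87721242·57.8/3878 = 0.013074492.
Var(Ŷ) = 31583² · 0.013074492 = 1.3041621 × 10^7.
SE(Ŷ) = √(1.3041621 × 10^7) = 3611.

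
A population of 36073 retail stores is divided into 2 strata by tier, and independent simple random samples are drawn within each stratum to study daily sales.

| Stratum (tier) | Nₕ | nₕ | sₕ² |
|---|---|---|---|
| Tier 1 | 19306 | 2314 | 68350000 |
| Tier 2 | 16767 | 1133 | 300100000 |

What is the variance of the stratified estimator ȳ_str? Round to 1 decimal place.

60804.1

Var(ȳ_str) = Σₕ Wₕ²(1 − fₕ)sₕ²/nₕ with Wₕ = Nₕ/N, N = 36073.
Tier 1: Wₕ = 0.53519253; term = 0.53519253²·(1 − 0.11985911)·68350000/2314 = 7446.4185.
Tier 2: Wₕ = 0.46480747; term = 0.46480747²·(1 − 0.06757321)·300100000/1133 = 53357.692.
Sum = 60804.111.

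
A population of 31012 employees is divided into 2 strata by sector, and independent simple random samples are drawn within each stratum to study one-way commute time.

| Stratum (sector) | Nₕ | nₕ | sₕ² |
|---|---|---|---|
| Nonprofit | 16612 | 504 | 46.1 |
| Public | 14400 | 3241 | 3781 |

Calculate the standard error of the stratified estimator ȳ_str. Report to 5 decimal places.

Var(ȳ_str) = Σₕ Wₕ²(1 − fₕ)sₕ²/nₕ with Wₕ = Nₕ/N, N = 31012.
Nonprofit: Wₕ = 0.53566361; term = 0.53566361²·(1 − 0.03033951)·46.1/504 = 0.025449214.
Public: Wₕ = 0.46433639; term = 0.46433639²·(1 − 0.22506944)·3781/3241 = 0.19491976.
Sum = 0.22036897.
SE = √(0.22036897) = 0.46943.

0.46943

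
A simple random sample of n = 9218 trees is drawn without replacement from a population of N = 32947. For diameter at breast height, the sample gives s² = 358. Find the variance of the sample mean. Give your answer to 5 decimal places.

Under SRS without replacement, Var(ȳ) = (1 − f)·s²/n with f = n/N = 9218/32947 = 0.27978268.
Var(ȳ) = (1 − 0.27978268)·358/9218 = 0.72021732·0.038837058 = 0.027971122.

0.02797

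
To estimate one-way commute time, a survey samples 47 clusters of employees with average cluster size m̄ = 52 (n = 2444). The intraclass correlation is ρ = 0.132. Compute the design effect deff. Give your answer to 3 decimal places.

deff = 1 + (52 − 1)·0.132 = 1 + 6.732 = 7.732.

7.732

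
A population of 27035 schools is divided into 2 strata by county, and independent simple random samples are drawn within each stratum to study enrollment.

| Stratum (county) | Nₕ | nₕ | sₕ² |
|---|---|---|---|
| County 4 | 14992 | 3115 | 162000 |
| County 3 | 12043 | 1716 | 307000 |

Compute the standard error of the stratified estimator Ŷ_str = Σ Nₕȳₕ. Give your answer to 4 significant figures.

177500

Var(Ŷ_str) = Σₕ Nₕ²(1 − fₕ)sₕ²/nₕ.
County 4: 14992²·(1 − 3115/14992)·162000/3115 = 9.2602624 × 10^9.
County 3: 12043²·(1 − 1716/12043)·307000/1716 = 2.2249997 × 10^10.
Sum = 3.1510259 × 10^10.
SE = √(3.1510259 × 10^10) = 177500.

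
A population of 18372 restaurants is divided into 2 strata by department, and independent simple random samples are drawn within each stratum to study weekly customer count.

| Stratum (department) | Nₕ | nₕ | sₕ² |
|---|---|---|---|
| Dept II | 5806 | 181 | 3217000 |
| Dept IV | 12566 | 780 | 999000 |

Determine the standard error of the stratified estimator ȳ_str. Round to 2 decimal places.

47.77

Var(ȳ_str) = Σₕ Wₕ²(1 − fₕ)sₕ²/nₕ with Wₕ = Nₕ/N, N = 18372.
Dept II: Wₕ = 0.31602438; term = 0.31602438²·(1 − 0.03117465)·3217000/181 = 1719.7257.
Dept IV: Wₕ = 0.68397562; term = 0.68397562²·(1 − 0.06207226)·999000/780 = 561.98083.
Sum = 2281.7065.
SE = √(2281.7065) = 47.77.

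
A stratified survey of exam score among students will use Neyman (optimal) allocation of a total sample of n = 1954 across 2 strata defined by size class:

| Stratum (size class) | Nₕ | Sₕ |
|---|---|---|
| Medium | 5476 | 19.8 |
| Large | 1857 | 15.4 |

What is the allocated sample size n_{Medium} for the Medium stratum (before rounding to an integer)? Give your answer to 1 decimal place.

Neyman allocation: nₕ = n·NₕSₕ / Σⱼ NⱼSⱼ.
Σ NⱼSⱼ = 5476·19.8 + 1857·15.4 = 137022.6.
n_{Medium} = 1954·5476·19.8 / 137022.6 = 1546.2.

1546.2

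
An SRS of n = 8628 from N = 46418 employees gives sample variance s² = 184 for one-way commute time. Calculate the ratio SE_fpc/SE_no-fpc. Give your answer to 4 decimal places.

0.9023

f = n/N = 8628/46418 = 0.18587617.
SE_no-fpc = √(s²/n) = 0.14603395; SE_fpc = √((1−f)s²/n) = 0.1317647.
Ratio = √(1−f) = 0.90228811.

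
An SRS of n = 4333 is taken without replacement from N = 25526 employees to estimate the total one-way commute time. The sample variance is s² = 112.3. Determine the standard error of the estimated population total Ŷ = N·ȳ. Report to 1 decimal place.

3744.4

Var(Ŷ) = N²·Var(ȳ) = N²·(1 − n/N)·s²/n.
f = 4333/25526 = 0.16974849; Var(ȳ) = 0.83025151·112.3/4333 = 0.021517942.
Var(Ŷ) = 25526² · 0.021517942 = 1.4020589 × 10^7.
SE(Ŷ) = √(1.4020589 × 10^7) = 3744.4.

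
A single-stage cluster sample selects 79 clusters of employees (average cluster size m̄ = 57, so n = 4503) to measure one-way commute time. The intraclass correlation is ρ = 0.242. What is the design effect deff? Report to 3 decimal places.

deff = 1 + (57 − 1)·0.242 = 1 + 13.552 = 14.552.

14.552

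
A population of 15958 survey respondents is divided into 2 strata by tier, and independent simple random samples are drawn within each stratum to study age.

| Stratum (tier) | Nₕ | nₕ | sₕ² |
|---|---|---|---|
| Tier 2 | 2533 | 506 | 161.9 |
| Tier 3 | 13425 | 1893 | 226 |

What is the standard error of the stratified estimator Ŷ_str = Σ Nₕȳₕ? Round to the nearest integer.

4486

Var(Ŷ_str) = Σₕ Nₕ²(1 − fₕ)sₕ²/nₕ.
Tier 2: 2533²·(1 − 506/2533)·161.9/506 = 1.6428022 × 10^6.
Tier 3: 13425²·(1 − 1893/13425)·226/1893 = 1.8483183 × 10^7.
Sum = 2.0125985 × 10^7.
SE = √(2.0125985 × 10^7) = 4486.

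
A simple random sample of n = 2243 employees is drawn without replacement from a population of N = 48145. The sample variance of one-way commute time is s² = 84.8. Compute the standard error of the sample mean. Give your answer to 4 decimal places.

0.1899

Under SRS without replacement, Var(ȳ) = (1 − f)·s²/n with f = n/N = 2243/48145 = 0.04658843.
Var(ȳ) = (1 − 0.04658843)·84.8/2243 = 0.95341157·0.037806509 = 0.036045163.
SE(ȳ) = √(0.036045163) = 0.1899.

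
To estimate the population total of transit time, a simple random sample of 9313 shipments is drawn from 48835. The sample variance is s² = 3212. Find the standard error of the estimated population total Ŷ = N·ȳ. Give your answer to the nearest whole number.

Var(Ŷ) = N²·Var(ȳ) = N²·(1 − n/N)·s²/n.
f = 9313/48835 = 0.19070339; Var(ȳ) = 0.80929661·3212/9313 = 0.27912173.
Var(Ŷ) = 48835² · 0.27912173 = 6.6566547 × 10^8.
SE(Ŷ) = √(6.6566547 × 10^8) = 25800.

25800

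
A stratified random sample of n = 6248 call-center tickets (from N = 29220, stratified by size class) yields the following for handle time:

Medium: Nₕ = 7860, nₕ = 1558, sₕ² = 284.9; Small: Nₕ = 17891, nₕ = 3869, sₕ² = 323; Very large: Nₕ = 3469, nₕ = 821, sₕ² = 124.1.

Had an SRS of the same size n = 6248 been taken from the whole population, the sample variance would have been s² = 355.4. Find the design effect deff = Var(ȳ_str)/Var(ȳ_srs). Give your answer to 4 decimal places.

0.8221

Var(ȳ_str) = Σ Wₕ²(1−fₕ)sₕ²/nₕ with Wₕ = Nₕ/29220:
  Medium: (7860/29220)²·(1−1558/7860)·284.9/1558 = 0.010608782
  Small: (17891/29220)²·(1−3869/17891)·323/3869 = 0.024529458
  Very large: (3469/29220)²·(1−821/3469)·124.1/821 = 0.0016262619
  → Var(ȳ_str) = 0.036764502.
Var(ȳ_srs) = (1 − 6248/29220)·355.4/6248 = 0.0447193.
deff = 0.036764502 / 0.0447193 = 0.8221.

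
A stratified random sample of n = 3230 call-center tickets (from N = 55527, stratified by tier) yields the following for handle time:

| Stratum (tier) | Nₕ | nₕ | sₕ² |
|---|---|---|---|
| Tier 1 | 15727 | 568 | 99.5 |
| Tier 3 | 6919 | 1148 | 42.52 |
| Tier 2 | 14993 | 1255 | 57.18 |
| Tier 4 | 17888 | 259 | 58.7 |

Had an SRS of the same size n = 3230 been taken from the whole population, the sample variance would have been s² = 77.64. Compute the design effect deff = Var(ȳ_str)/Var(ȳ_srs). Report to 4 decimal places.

Var(ȳ_str) = Σ Wₕ²(1−fₕ)sₕ²/nₕ with Wₕ = Nₕ/55527:
  Tier 1: (15727/55527)²·(1−568/15727)·99.5/568 = 0.013545117
  Tier 3: (6919/55527)²·(1−1148/6919)·42.52/1148 = 4.7966425 × 10^-4
  Tier 2: (14993/55527)²·(1−1255/14993)·57.18/1255 = 0.0030437155
  Tier 4: (17888/55527)²·(1−259/17888)·58.7/259 = 0.023180318
  → Var(ȳ_str) = 0.040248815.
Var(ȳ_srs) = (1 − 3230/55527)·77.64/3230 = 0.022638913.
deff = 0.040248815 / 0.022638913 = 1.7779.

1.7779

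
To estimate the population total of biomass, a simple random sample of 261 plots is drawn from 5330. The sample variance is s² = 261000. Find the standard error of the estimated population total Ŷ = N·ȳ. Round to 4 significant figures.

164400

Var(Ŷ) = N²·Var(ȳ) = N²·(1 − n/N)·s²/n.
f = 261/5330 = 0.04896811; Var(ȳ) = 0.95103189·261000/261 = 951.03189.
Var(Ŷ) = 5330² · 951.03189 = 2.701777 × 10^10.
SE(Ŷ) = √(2.701777 × 10^10) = 164400.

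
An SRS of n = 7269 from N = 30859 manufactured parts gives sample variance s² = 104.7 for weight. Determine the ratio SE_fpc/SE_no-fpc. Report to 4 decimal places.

f = n/N = 7269/30859 = 0.23555527.
SE_no-fpc = √(s²/n) = 0.12001513; SE_fpc = √((1−f)s²/n) = 0.10493227.
Ratio = √(1−f) = 0.87432530.

0.8743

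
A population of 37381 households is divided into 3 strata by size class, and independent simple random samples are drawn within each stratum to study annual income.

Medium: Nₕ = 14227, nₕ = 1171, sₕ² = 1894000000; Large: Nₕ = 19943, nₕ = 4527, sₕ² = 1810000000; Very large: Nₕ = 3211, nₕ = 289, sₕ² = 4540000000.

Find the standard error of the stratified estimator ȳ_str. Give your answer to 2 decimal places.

639.10

Var(ȳ_str) = Σₕ Wₕ²(1 − fₕ)sₕ²/nₕ with Wₕ = Nₕ/N, N = 37381.
Medium: Wₕ = 0.38059442; term = 0.38059442²·(1 − 0.08230829)·1894000000/1171 = 215003.1.
Large: Wₕ = 0.53350633; term = 0.53350633²·(1 − 0.22699694)·1810000000/4527 = 87968.754.
Very large: Wₕ = 0.08589925; term = 0.08589925²·(1 − 0.09000311)·4540000000/289 = 105481.6.
Sum = 408453.45.
SE = √(408453.45) = 639.10.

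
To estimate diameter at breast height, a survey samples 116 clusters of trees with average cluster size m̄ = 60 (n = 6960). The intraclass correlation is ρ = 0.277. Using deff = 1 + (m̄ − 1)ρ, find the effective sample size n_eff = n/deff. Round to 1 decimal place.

deff = 1 + (60 − 1)·0.277 = 1 + 16.343 = 17.343.
n_eff = 6960 / 17.343 = 401.3.

401.3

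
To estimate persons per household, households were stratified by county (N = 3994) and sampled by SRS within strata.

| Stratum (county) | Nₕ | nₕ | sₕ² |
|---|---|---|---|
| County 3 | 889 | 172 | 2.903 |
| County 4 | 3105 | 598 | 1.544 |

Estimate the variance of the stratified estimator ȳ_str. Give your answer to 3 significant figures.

Var(ȳ_str) = Σₕ Wₕ²(1 − fₕ)sₕ²/nₕ with Wₕ = Nₕ/N, N = 3994.
County 3: Wₕ = 0.22258388; term = 0.22258388²·(1 − 0.19347582)·2.903/172 = 6.7440904 × 10^-4.
County 4: Wₕ = 0.77741612; term = 0.77741612²·(1 − 0.19259259)·1.544/598 = 0.0012599286.
Sum = 0.0019343376.

0.00193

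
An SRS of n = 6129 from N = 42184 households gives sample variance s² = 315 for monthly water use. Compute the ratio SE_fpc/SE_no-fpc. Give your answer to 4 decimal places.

f = n/N = 6129/42184 = 0.14529205.
SE_no-fpc = √(s²/n) = 0.22670467; SE_fpc = √((1−f)s²/n) = 0.20958941.
Ratio = √(1−f) = 0.92450416.

0.9245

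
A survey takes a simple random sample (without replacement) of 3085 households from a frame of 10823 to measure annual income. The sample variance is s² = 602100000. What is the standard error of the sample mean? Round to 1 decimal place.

Under SRS without replacement, Var(ȳ) = (1 − f)·s²/n with f = n/N = 3085/10823 = 0.28504112.
Var(ȳ) = (1 − 0.28504112)·602100000/3085 = 0.71495888·195170.18 = 139538.65.
SE(ȳ) = √(139538.65) = 373.5.

373.5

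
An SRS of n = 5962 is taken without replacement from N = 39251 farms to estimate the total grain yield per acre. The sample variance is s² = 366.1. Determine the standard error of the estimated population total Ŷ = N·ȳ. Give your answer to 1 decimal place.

8957.4

Var(Ŷ) = N²·Var(ȳ) = N²·(1 − n/N)·s²/n.
f = 5962/39251 = 0.15189422; Var(ȳ) = 0.84810578·366.1/5962 = 0.052078418.
Var(Ŷ) = 39251² · 0.052078418 = 8.0234146 × 10^7.
SE(Ŷ) = √(8.0234146 × 10^7) = 8957.4.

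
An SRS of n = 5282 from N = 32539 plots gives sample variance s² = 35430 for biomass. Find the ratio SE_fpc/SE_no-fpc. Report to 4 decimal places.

0.9152

f = n/N = 5282/32539 = 0.16232828.
SE_no-fpc = √(s²/n) = 2.5899202; SE_fpc = √((1−f)s²/n) = 2.3704091.
Ratio = √(1−f) = 0.91524408.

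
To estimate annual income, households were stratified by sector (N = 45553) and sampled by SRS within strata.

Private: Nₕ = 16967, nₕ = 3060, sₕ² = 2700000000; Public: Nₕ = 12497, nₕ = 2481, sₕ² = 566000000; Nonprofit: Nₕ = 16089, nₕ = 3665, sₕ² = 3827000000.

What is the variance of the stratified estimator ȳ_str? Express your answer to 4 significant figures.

Var(ȳ_str) = Σₕ Wₕ²(1 − fₕ)sₕ²/nₕ with Wₕ = Nₕ/N, N = 45553.
Private: Wₕ = 0.37246724; term = 0.37246724²·(1 − 0.18035009)·2700000000/3060 = 100333.71.
Public: Wₕ = 0.27433978; term = 0.27433978²·(1 − 0.19852765)·566000000/2481 = 13761.183.
Nonprofit: Wₕ = 0.35319298; term = 0.35319298²·(1 − 0.22779539)·3827000000/3665 = 100586.8.
Sum = 214681.69.

214700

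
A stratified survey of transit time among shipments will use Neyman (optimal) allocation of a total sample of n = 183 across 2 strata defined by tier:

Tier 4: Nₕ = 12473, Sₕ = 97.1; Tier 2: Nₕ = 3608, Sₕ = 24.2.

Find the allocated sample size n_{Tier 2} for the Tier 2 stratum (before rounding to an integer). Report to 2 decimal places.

12.31

Neyman allocation: nₕ = n·NₕSₕ / Σⱼ NⱼSⱼ.
Σ NⱼSⱼ = 12473·97.1 + 3608·24.2 = 1.2984419 × 10^6.
n_{Tier 2} = 183·3608·24.2 / (1.2984419 × 10^6) = 12.31.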